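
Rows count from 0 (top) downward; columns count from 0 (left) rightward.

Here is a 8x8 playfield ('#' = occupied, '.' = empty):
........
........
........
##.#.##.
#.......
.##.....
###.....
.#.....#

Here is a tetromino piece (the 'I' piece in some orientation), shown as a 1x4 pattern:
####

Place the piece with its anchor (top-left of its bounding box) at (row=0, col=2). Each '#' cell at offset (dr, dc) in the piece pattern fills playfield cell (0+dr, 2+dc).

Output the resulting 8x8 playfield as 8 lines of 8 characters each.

Fill (0+0,2+0) = (0,2)
Fill (0+0,2+1) = (0,3)
Fill (0+0,2+2) = (0,4)
Fill (0+0,2+3) = (0,5)

Answer: ..####..
........
........
##.#.##.
#.......
.##.....
###.....
.#.....#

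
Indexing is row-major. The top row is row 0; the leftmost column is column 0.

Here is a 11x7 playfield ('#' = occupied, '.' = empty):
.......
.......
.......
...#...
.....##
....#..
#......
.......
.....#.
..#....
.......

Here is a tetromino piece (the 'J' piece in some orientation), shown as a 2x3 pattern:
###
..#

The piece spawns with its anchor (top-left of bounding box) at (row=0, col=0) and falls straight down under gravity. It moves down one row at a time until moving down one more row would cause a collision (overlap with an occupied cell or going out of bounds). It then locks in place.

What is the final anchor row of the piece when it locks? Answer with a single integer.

Spawn at (row=0, col=0). Try each row:
  row 0: fits
  row 1: fits
  row 2: fits
  row 3: fits
  row 4: fits
  row 5: fits
  row 6: blocked -> lock at row 5

Answer: 5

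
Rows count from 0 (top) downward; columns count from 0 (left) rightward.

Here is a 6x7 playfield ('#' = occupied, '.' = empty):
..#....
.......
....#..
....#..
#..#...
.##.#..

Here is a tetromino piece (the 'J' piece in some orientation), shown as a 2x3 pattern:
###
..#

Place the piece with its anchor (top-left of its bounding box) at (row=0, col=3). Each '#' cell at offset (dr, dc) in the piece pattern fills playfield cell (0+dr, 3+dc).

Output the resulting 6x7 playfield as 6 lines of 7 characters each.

Answer: ..####.
.....#.
....#..
....#..
#..#...
.##.#..

Derivation:
Fill (0+0,3+0) = (0,3)
Fill (0+0,3+1) = (0,4)
Fill (0+0,3+2) = (0,5)
Fill (0+1,3+2) = (1,5)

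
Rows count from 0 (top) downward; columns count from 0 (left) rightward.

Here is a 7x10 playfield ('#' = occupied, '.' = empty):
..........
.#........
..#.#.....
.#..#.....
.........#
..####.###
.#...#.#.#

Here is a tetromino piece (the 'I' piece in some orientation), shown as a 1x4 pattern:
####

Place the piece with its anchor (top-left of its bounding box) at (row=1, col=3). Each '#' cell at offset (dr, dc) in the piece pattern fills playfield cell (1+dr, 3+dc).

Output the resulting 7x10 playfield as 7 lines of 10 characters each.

Answer: ..........
.#.####...
..#.#.....
.#..#.....
.........#
..####.###
.#...#.#.#

Derivation:
Fill (1+0,3+0) = (1,3)
Fill (1+0,3+1) = (1,4)
Fill (1+0,3+2) = (1,5)
Fill (1+0,3+3) = (1,6)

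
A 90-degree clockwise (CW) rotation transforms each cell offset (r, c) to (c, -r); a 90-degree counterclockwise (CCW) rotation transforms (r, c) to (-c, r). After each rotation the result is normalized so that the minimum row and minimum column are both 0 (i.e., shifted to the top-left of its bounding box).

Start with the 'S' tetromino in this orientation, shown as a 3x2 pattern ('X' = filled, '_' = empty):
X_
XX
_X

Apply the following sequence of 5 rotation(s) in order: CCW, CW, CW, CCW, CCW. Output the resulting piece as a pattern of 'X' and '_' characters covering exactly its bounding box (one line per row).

Answer: _XX
XX_

Derivation:
Start:
X_
XX
_X
After rotation 1 (CCW):
_XX
XX_
After rotation 2 (CW):
X_
XX
_X
After rotation 3 (CW):
_XX
XX_
After rotation 4 (CCW):
X_
XX
_X
After rotation 5 (CCW):
_XX
XX_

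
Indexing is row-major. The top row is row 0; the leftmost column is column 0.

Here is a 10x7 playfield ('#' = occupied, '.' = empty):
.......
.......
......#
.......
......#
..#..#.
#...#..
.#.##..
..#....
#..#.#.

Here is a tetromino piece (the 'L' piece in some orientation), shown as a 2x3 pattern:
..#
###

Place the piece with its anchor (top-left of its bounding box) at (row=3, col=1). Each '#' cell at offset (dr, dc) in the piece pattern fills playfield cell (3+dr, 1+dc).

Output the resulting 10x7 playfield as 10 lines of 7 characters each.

Answer: .......
.......
......#
...#...
.###..#
..#..#.
#...#..
.#.##..
..#....
#..#.#.

Derivation:
Fill (3+0,1+2) = (3,3)
Fill (3+1,1+0) = (4,1)
Fill (3+1,1+1) = (4,2)
Fill (3+1,1+2) = (4,3)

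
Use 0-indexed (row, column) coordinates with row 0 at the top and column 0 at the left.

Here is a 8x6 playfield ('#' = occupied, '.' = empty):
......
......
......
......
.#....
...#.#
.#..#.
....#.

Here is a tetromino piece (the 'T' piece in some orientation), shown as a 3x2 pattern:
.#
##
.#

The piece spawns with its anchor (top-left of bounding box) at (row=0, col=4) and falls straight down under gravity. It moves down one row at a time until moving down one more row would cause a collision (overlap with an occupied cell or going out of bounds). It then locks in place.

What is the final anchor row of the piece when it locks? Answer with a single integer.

Answer: 2

Derivation:
Spawn at (row=0, col=4). Try each row:
  row 0: fits
  row 1: fits
  row 2: fits
  row 3: blocked -> lock at row 2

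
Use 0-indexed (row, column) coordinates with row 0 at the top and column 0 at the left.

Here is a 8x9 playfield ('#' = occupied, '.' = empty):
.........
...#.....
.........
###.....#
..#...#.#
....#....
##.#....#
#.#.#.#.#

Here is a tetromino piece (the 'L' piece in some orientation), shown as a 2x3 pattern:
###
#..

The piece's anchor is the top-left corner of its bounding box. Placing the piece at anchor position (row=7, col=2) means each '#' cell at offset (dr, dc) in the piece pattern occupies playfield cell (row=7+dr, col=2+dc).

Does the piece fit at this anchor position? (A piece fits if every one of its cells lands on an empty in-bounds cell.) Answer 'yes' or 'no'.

Answer: no

Derivation:
Check each piece cell at anchor (7, 2):
  offset (0,0) -> (7,2): occupied ('#') -> FAIL
  offset (0,1) -> (7,3): empty -> OK
  offset (0,2) -> (7,4): occupied ('#') -> FAIL
  offset (1,0) -> (8,2): out of bounds -> FAIL
All cells valid: no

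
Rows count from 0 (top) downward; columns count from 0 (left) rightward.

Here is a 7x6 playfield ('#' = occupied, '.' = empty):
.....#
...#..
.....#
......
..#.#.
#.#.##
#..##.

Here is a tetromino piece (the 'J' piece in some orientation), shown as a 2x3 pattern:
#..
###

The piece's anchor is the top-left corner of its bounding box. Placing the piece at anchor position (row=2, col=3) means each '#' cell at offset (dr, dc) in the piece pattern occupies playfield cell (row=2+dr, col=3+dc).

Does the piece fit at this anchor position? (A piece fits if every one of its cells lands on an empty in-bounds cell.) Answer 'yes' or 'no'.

Answer: yes

Derivation:
Check each piece cell at anchor (2, 3):
  offset (0,0) -> (2,3): empty -> OK
  offset (1,0) -> (3,3): empty -> OK
  offset (1,1) -> (3,4): empty -> OK
  offset (1,2) -> (3,5): empty -> OK
All cells valid: yes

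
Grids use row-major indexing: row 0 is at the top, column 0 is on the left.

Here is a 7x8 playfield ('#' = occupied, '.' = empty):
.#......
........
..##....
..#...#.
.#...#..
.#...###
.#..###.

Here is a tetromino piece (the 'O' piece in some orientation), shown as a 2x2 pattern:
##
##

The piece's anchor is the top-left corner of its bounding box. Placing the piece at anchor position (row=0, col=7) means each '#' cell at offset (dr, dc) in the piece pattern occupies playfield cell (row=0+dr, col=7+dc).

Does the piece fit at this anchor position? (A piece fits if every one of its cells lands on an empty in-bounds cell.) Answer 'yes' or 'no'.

Answer: no

Derivation:
Check each piece cell at anchor (0, 7):
  offset (0,0) -> (0,7): empty -> OK
  offset (0,1) -> (0,8): out of bounds -> FAIL
  offset (1,0) -> (1,7): empty -> OK
  offset (1,1) -> (1,8): out of bounds -> FAIL
All cells valid: no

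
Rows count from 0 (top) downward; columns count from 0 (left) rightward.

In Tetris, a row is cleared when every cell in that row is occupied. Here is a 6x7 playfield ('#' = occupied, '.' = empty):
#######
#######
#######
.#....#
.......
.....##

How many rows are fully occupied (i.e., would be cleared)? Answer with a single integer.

Answer: 3

Derivation:
Check each row:
  row 0: 0 empty cells -> FULL (clear)
  row 1: 0 empty cells -> FULL (clear)
  row 2: 0 empty cells -> FULL (clear)
  row 3: 5 empty cells -> not full
  row 4: 7 empty cells -> not full
  row 5: 5 empty cells -> not full
Total rows cleared: 3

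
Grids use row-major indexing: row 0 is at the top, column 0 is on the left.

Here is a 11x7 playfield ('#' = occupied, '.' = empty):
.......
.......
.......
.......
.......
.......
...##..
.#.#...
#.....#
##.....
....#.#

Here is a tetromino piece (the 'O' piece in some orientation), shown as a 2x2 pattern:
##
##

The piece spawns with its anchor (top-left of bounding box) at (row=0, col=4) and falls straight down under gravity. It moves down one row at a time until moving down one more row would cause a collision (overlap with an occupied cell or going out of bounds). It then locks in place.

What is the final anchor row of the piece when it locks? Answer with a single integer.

Answer: 4

Derivation:
Spawn at (row=0, col=4). Try each row:
  row 0: fits
  row 1: fits
  row 2: fits
  row 3: fits
  row 4: fits
  row 5: blocked -> lock at row 4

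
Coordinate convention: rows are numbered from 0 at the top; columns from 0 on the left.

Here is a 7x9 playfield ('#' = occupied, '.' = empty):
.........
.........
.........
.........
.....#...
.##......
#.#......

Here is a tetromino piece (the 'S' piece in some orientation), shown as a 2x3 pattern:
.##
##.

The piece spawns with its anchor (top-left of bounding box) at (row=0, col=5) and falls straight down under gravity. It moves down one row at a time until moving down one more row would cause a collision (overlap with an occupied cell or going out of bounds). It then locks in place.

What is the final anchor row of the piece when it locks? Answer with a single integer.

Spawn at (row=0, col=5). Try each row:
  row 0: fits
  row 1: fits
  row 2: fits
  row 3: blocked -> lock at row 2

Answer: 2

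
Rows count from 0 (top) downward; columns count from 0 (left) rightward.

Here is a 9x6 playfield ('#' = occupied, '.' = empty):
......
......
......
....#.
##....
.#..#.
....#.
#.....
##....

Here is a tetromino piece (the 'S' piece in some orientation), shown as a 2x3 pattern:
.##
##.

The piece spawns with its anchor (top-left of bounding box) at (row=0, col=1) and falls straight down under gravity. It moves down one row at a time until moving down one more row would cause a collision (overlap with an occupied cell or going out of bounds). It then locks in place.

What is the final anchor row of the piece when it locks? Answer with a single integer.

Answer: 2

Derivation:
Spawn at (row=0, col=1). Try each row:
  row 0: fits
  row 1: fits
  row 2: fits
  row 3: blocked -> lock at row 2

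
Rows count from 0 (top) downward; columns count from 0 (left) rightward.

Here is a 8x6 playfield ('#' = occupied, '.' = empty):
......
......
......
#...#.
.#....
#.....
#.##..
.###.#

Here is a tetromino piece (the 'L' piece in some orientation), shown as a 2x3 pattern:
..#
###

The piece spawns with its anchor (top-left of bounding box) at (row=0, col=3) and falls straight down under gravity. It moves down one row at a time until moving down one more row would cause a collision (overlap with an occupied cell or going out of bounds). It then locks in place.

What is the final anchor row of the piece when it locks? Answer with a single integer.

Spawn at (row=0, col=3). Try each row:
  row 0: fits
  row 1: fits
  row 2: blocked -> lock at row 1

Answer: 1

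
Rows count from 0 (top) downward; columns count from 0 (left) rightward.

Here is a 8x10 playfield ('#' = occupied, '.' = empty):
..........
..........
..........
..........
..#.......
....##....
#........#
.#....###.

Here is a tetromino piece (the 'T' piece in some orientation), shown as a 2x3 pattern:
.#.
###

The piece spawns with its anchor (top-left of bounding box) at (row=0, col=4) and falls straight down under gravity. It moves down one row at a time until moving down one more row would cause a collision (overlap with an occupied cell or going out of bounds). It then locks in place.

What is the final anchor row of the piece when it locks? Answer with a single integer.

Answer: 3

Derivation:
Spawn at (row=0, col=4). Try each row:
  row 0: fits
  row 1: fits
  row 2: fits
  row 3: fits
  row 4: blocked -> lock at row 3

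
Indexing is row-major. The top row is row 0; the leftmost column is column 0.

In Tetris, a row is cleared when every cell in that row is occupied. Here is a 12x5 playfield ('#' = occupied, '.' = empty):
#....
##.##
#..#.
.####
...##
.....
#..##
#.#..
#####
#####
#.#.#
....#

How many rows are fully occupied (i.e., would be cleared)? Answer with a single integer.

Answer: 2

Derivation:
Check each row:
  row 0: 4 empty cells -> not full
  row 1: 1 empty cell -> not full
  row 2: 3 empty cells -> not full
  row 3: 1 empty cell -> not full
  row 4: 3 empty cells -> not full
  row 5: 5 empty cells -> not full
  row 6: 2 empty cells -> not full
  row 7: 3 empty cells -> not full
  row 8: 0 empty cells -> FULL (clear)
  row 9: 0 empty cells -> FULL (clear)
  row 10: 2 empty cells -> not full
  row 11: 4 empty cells -> not full
Total rows cleared: 2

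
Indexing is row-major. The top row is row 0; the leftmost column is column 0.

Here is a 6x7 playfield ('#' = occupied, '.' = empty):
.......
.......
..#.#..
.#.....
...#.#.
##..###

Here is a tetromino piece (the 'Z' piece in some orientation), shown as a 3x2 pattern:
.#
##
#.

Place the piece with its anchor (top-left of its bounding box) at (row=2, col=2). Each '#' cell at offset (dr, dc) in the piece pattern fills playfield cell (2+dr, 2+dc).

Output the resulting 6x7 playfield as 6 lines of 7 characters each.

Fill (2+0,2+1) = (2,3)
Fill (2+1,2+0) = (3,2)
Fill (2+1,2+1) = (3,3)
Fill (2+2,2+0) = (4,2)

Answer: .......
.......
..###..
.###...
..##.#.
##..###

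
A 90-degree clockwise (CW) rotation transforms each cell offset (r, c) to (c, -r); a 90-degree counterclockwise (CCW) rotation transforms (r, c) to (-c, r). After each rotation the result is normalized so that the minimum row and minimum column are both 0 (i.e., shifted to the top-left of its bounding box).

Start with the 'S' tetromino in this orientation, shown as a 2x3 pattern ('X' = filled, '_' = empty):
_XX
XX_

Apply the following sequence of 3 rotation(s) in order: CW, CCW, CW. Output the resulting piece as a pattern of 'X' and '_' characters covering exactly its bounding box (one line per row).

Start:
_XX
XX_
After rotation 1 (CW):
X_
XX
_X
After rotation 2 (CCW):
_XX
XX_
After rotation 3 (CW):
X_
XX
_X

Answer: X_
XX
_X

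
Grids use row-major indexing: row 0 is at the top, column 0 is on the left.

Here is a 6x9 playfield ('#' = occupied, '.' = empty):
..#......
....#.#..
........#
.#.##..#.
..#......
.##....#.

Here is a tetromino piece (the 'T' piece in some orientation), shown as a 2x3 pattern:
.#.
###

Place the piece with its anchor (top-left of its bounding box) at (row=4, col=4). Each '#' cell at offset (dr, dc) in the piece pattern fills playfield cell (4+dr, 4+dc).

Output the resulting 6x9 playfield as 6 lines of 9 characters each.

Fill (4+0,4+1) = (4,5)
Fill (4+1,4+0) = (5,4)
Fill (4+1,4+1) = (5,5)
Fill (4+1,4+2) = (5,6)

Answer: ..#......
....#.#..
........#
.#.##..#.
..#..#...
.##.####.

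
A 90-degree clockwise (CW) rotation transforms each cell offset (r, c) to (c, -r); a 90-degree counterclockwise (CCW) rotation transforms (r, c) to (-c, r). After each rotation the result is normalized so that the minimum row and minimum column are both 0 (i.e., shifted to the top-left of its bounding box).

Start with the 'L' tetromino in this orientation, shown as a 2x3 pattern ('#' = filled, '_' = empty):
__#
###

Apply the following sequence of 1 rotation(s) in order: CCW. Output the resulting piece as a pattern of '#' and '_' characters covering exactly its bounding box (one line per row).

Answer: ##
_#
_#

Derivation:
Start:
__#
###
After rotation 1 (CCW):
##
_#
_#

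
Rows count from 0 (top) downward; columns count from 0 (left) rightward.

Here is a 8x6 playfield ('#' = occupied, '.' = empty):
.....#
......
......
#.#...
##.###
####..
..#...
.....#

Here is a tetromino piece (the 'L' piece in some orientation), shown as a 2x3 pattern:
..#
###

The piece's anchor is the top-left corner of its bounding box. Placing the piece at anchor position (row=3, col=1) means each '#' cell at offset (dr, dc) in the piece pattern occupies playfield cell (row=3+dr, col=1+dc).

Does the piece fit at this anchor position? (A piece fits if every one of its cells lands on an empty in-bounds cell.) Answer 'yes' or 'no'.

Answer: no

Derivation:
Check each piece cell at anchor (3, 1):
  offset (0,2) -> (3,3): empty -> OK
  offset (1,0) -> (4,1): occupied ('#') -> FAIL
  offset (1,1) -> (4,2): empty -> OK
  offset (1,2) -> (4,3): occupied ('#') -> FAIL
All cells valid: no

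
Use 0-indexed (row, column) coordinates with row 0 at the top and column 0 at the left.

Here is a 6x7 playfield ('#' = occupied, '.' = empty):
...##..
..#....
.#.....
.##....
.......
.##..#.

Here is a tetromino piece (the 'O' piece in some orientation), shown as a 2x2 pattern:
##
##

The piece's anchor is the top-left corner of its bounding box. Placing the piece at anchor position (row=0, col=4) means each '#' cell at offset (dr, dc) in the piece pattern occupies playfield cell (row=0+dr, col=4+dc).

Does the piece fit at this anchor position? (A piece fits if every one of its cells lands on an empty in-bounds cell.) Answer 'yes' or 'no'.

Answer: no

Derivation:
Check each piece cell at anchor (0, 4):
  offset (0,0) -> (0,4): occupied ('#') -> FAIL
  offset (0,1) -> (0,5): empty -> OK
  offset (1,0) -> (1,4): empty -> OK
  offset (1,1) -> (1,5): empty -> OK
All cells valid: no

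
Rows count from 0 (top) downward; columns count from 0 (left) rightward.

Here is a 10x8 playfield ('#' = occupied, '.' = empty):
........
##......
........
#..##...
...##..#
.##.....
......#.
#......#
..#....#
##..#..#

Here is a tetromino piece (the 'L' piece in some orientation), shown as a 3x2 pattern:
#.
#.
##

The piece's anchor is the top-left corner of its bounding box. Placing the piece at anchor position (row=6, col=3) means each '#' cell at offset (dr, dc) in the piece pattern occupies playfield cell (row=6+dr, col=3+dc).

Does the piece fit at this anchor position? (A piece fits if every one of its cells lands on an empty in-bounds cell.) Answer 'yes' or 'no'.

Check each piece cell at anchor (6, 3):
  offset (0,0) -> (6,3): empty -> OK
  offset (1,0) -> (7,3): empty -> OK
  offset (2,0) -> (8,3): empty -> OK
  offset (2,1) -> (8,4): empty -> OK
All cells valid: yes

Answer: yes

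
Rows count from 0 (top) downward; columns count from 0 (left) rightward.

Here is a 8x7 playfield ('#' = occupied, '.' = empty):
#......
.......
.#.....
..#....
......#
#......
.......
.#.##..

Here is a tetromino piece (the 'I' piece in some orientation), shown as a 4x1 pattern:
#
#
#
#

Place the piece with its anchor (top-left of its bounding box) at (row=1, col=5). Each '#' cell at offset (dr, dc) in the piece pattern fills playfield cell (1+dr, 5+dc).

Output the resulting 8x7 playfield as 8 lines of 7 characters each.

Fill (1+0,5+0) = (1,5)
Fill (1+1,5+0) = (2,5)
Fill (1+2,5+0) = (3,5)
Fill (1+3,5+0) = (4,5)

Answer: #......
.....#.
.#...#.
..#..#.
.....##
#......
.......
.#.##..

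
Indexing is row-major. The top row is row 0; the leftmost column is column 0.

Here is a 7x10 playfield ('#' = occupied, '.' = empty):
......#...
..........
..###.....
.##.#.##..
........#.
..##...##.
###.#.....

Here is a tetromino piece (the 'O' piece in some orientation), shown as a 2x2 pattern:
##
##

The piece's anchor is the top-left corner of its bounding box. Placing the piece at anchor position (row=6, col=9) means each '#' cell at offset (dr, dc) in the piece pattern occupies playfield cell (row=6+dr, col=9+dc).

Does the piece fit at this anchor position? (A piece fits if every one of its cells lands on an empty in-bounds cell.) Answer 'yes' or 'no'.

Answer: no

Derivation:
Check each piece cell at anchor (6, 9):
  offset (0,0) -> (6,9): empty -> OK
  offset (0,1) -> (6,10): out of bounds -> FAIL
  offset (1,0) -> (7,9): out of bounds -> FAIL
  offset (1,1) -> (7,10): out of bounds -> FAIL
All cells valid: no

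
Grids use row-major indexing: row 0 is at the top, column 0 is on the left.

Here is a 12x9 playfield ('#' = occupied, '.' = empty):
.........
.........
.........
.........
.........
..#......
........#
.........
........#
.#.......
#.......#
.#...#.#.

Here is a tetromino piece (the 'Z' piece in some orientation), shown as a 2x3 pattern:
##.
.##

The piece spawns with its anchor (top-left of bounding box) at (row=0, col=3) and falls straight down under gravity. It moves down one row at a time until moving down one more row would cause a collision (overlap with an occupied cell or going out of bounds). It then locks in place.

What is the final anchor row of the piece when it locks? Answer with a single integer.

Spawn at (row=0, col=3). Try each row:
  row 0: fits
  row 1: fits
  row 2: fits
  row 3: fits
  row 4: fits
  row 5: fits
  row 6: fits
  row 7: fits
  row 8: fits
  row 9: fits
  row 10: blocked -> lock at row 9

Answer: 9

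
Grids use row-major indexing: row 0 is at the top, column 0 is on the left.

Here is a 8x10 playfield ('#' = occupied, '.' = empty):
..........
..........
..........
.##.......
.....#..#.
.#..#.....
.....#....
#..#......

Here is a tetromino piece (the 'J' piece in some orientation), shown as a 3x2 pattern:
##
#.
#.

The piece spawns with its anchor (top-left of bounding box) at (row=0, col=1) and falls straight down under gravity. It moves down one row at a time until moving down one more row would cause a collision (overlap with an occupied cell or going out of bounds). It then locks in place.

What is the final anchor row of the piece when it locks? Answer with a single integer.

Answer: 0

Derivation:
Spawn at (row=0, col=1). Try each row:
  row 0: fits
  row 1: blocked -> lock at row 0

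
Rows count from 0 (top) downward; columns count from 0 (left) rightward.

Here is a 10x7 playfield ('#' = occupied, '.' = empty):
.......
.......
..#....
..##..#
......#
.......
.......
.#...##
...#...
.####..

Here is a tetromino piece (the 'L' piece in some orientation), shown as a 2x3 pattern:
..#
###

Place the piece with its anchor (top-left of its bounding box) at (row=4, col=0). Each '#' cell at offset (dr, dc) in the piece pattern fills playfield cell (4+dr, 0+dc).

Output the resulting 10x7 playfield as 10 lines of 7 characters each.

Answer: .......
.......
..#....
..##..#
..#...#
###....
.......
.#...##
...#...
.####..

Derivation:
Fill (4+0,0+2) = (4,2)
Fill (4+1,0+0) = (5,0)
Fill (4+1,0+1) = (5,1)
Fill (4+1,0+2) = (5,2)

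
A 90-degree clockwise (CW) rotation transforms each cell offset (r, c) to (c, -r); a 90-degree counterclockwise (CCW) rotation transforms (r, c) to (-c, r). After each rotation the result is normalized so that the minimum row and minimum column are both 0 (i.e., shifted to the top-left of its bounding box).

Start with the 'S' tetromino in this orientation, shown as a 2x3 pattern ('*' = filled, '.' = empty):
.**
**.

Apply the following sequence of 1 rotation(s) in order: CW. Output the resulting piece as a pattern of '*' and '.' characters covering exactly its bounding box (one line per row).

Start:
.**
**.
After rotation 1 (CW):
*.
**
.*

Answer: *.
**
.*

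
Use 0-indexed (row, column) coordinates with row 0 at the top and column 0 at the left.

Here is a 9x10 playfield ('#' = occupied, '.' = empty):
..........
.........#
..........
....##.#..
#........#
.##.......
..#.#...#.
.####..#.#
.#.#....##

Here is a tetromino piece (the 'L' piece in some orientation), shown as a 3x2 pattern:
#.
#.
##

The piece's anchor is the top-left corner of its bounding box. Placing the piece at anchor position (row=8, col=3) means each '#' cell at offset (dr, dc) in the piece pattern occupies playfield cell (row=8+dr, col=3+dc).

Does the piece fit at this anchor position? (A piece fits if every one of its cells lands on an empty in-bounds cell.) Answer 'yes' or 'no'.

Check each piece cell at anchor (8, 3):
  offset (0,0) -> (8,3): occupied ('#') -> FAIL
  offset (1,0) -> (9,3): out of bounds -> FAIL
  offset (2,0) -> (10,3): out of bounds -> FAIL
  offset (2,1) -> (10,4): out of bounds -> FAIL
All cells valid: no

Answer: no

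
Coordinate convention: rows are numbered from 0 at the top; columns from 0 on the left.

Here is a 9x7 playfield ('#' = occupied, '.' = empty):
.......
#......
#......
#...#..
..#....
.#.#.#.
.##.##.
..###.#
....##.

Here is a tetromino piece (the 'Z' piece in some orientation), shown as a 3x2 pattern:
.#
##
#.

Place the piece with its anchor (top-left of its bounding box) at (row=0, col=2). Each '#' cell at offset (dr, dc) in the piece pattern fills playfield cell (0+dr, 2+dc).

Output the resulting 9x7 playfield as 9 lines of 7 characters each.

Answer: ...#...
#.##...
#.#....
#...#..
..#....
.#.#.#.
.##.##.
..###.#
....##.

Derivation:
Fill (0+0,2+1) = (0,3)
Fill (0+1,2+0) = (1,2)
Fill (0+1,2+1) = (1,3)
Fill (0+2,2+0) = (2,2)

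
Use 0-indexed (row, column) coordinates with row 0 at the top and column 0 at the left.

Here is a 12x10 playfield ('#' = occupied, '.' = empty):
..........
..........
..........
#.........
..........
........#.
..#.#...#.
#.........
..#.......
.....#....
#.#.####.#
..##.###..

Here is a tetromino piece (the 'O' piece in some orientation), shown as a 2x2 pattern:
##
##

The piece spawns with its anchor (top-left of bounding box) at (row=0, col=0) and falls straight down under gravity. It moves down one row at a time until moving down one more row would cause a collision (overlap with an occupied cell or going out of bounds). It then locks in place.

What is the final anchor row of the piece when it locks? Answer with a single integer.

Spawn at (row=0, col=0). Try each row:
  row 0: fits
  row 1: fits
  row 2: blocked -> lock at row 1

Answer: 1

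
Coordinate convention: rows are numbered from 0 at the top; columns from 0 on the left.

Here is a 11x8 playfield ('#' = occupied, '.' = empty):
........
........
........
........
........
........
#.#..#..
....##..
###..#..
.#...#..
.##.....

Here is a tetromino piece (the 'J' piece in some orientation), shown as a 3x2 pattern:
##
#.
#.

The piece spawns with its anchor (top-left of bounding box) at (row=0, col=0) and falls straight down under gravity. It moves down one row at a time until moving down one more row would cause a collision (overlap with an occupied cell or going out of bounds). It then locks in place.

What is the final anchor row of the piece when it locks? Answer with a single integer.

Answer: 3

Derivation:
Spawn at (row=0, col=0). Try each row:
  row 0: fits
  row 1: fits
  row 2: fits
  row 3: fits
  row 4: blocked -> lock at row 3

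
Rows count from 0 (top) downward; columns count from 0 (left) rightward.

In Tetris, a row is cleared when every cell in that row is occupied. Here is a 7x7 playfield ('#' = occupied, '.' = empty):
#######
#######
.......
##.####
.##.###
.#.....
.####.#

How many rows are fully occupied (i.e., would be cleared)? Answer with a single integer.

Answer: 2

Derivation:
Check each row:
  row 0: 0 empty cells -> FULL (clear)
  row 1: 0 empty cells -> FULL (clear)
  row 2: 7 empty cells -> not full
  row 3: 1 empty cell -> not full
  row 4: 2 empty cells -> not full
  row 5: 6 empty cells -> not full
  row 6: 2 empty cells -> not full
Total rows cleared: 2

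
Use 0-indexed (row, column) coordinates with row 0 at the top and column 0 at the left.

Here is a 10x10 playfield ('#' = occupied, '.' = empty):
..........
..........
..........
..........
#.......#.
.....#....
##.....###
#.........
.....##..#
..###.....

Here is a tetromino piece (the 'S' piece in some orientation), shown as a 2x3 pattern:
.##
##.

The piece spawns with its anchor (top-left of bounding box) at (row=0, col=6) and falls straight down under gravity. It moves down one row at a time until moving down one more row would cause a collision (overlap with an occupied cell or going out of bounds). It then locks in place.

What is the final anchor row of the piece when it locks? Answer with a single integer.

Answer: 3

Derivation:
Spawn at (row=0, col=6). Try each row:
  row 0: fits
  row 1: fits
  row 2: fits
  row 3: fits
  row 4: blocked -> lock at row 3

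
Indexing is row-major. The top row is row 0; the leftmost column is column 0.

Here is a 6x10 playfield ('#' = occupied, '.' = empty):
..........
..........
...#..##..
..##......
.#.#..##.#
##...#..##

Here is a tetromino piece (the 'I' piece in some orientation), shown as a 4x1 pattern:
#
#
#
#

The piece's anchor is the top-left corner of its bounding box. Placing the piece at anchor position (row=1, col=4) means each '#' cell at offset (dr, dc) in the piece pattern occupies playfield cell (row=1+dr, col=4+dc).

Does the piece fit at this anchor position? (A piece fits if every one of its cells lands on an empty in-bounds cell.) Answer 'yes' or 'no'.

Answer: yes

Derivation:
Check each piece cell at anchor (1, 4):
  offset (0,0) -> (1,4): empty -> OK
  offset (1,0) -> (2,4): empty -> OK
  offset (2,0) -> (3,4): empty -> OK
  offset (3,0) -> (4,4): empty -> OK
All cells valid: yes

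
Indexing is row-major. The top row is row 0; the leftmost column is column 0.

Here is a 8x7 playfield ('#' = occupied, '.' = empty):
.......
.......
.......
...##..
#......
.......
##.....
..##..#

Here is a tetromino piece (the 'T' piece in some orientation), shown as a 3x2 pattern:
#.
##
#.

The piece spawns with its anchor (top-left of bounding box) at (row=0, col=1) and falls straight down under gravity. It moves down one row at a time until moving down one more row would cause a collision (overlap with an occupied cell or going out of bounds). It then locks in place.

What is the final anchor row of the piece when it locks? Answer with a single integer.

Spawn at (row=0, col=1). Try each row:
  row 0: fits
  row 1: fits
  row 2: fits
  row 3: fits
  row 4: blocked -> lock at row 3

Answer: 3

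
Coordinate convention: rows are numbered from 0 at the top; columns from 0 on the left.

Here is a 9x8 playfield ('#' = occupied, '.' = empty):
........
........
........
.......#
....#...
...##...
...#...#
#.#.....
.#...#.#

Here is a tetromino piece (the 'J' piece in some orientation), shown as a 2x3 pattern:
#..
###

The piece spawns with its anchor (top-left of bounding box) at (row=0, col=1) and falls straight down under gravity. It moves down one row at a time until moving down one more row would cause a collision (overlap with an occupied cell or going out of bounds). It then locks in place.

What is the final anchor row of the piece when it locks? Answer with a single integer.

Answer: 3

Derivation:
Spawn at (row=0, col=1). Try each row:
  row 0: fits
  row 1: fits
  row 2: fits
  row 3: fits
  row 4: blocked -> lock at row 3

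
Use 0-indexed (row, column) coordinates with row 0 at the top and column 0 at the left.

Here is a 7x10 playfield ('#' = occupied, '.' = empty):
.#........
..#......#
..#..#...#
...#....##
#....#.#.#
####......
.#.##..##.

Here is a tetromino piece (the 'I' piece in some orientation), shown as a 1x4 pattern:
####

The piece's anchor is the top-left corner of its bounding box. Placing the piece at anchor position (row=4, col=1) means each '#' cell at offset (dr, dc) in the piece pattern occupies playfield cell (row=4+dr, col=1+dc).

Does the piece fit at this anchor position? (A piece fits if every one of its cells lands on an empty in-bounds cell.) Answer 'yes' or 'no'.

Check each piece cell at anchor (4, 1):
  offset (0,0) -> (4,1): empty -> OK
  offset (0,1) -> (4,2): empty -> OK
  offset (0,2) -> (4,3): empty -> OK
  offset (0,3) -> (4,4): empty -> OK
All cells valid: yes

Answer: yes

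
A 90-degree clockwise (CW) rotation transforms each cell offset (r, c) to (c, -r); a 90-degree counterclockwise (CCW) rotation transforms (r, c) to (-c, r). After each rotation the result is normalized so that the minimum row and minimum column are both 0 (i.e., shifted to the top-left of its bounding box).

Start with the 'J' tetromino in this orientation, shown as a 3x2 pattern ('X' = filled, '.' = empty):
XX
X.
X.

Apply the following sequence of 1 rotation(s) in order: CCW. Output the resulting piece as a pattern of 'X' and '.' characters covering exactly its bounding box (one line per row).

Answer: X..
XXX

Derivation:
Start:
XX
X.
X.
After rotation 1 (CCW):
X..
XXX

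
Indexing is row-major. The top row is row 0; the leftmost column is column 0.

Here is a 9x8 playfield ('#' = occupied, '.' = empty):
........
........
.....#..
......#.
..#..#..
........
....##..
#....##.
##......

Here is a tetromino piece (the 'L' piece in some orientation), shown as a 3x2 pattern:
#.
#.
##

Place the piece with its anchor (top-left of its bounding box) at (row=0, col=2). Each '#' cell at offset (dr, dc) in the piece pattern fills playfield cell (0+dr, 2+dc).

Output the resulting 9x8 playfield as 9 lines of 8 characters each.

Fill (0+0,2+0) = (0,2)
Fill (0+1,2+0) = (1,2)
Fill (0+2,2+0) = (2,2)
Fill (0+2,2+1) = (2,3)

Answer: ..#.....
..#.....
..##.#..
......#.
..#..#..
........
....##..
#....##.
##......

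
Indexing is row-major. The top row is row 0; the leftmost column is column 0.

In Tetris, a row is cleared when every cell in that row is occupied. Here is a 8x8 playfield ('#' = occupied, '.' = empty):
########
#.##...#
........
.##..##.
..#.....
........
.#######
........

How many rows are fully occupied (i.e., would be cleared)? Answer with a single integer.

Check each row:
  row 0: 0 empty cells -> FULL (clear)
  row 1: 4 empty cells -> not full
  row 2: 8 empty cells -> not full
  row 3: 4 empty cells -> not full
  row 4: 7 empty cells -> not full
  row 5: 8 empty cells -> not full
  row 6: 1 empty cell -> not full
  row 7: 8 empty cells -> not full
Total rows cleared: 1

Answer: 1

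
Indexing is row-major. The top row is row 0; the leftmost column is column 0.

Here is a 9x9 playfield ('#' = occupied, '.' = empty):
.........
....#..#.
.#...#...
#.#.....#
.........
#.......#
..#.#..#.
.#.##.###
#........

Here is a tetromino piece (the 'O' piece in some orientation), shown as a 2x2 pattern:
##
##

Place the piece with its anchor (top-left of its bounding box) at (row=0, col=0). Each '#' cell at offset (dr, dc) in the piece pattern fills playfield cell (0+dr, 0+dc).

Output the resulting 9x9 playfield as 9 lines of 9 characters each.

Answer: ##.......
##..#..#.
.#...#...
#.#.....#
.........
#.......#
..#.#..#.
.#.##.###
#........

Derivation:
Fill (0+0,0+0) = (0,0)
Fill (0+0,0+1) = (0,1)
Fill (0+1,0+0) = (1,0)
Fill (0+1,0+1) = (1,1)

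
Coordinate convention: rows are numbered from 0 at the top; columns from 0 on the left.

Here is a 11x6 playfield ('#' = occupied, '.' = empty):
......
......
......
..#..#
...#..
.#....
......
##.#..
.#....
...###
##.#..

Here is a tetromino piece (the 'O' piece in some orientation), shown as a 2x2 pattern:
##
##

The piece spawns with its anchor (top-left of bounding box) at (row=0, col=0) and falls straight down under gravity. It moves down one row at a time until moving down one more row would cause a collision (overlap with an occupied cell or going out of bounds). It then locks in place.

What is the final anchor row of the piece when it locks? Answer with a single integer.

Spawn at (row=0, col=0). Try each row:
  row 0: fits
  row 1: fits
  row 2: fits
  row 3: fits
  row 4: blocked -> lock at row 3

Answer: 3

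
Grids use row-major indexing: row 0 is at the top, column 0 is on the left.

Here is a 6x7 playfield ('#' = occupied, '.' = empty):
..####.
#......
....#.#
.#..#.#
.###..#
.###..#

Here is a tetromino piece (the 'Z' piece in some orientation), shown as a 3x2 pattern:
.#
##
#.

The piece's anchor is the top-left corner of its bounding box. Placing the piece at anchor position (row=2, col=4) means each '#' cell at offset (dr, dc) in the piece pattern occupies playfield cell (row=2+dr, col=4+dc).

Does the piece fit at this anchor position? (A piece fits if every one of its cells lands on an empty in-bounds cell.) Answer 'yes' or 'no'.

Answer: no

Derivation:
Check each piece cell at anchor (2, 4):
  offset (0,1) -> (2,5): empty -> OK
  offset (1,0) -> (3,4): occupied ('#') -> FAIL
  offset (1,1) -> (3,5): empty -> OK
  offset (2,0) -> (4,4): empty -> OK
All cells valid: no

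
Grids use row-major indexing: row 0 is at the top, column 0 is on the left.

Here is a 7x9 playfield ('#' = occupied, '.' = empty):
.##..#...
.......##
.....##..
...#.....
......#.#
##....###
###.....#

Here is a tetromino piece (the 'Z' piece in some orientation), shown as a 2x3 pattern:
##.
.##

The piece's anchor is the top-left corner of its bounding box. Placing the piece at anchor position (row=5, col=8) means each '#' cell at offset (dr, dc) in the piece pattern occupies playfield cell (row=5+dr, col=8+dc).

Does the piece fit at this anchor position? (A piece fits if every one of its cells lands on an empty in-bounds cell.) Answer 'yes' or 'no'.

Answer: no

Derivation:
Check each piece cell at anchor (5, 8):
  offset (0,0) -> (5,8): occupied ('#') -> FAIL
  offset (0,1) -> (5,9): out of bounds -> FAIL
  offset (1,1) -> (6,9): out of bounds -> FAIL
  offset (1,2) -> (6,10): out of bounds -> FAIL
All cells valid: no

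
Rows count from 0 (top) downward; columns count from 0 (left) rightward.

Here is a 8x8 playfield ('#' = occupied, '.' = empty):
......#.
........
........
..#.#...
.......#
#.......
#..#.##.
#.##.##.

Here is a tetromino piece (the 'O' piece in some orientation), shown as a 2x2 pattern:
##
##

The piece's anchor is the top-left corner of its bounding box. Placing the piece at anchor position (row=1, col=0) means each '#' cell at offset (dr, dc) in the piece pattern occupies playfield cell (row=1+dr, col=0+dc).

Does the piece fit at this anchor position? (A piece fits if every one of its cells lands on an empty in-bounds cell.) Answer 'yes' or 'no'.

Check each piece cell at anchor (1, 0):
  offset (0,0) -> (1,0): empty -> OK
  offset (0,1) -> (1,1): empty -> OK
  offset (1,0) -> (2,0): empty -> OK
  offset (1,1) -> (2,1): empty -> OK
All cells valid: yes

Answer: yes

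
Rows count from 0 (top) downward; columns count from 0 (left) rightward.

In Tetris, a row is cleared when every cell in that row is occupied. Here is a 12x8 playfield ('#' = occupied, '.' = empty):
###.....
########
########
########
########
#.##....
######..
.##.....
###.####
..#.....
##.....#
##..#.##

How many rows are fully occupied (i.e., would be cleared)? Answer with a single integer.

Check each row:
  row 0: 5 empty cells -> not full
  row 1: 0 empty cells -> FULL (clear)
  row 2: 0 empty cells -> FULL (clear)
  row 3: 0 empty cells -> FULL (clear)
  row 4: 0 empty cells -> FULL (clear)
  row 5: 5 empty cells -> not full
  row 6: 2 empty cells -> not full
  row 7: 6 empty cells -> not full
  row 8: 1 empty cell -> not full
  row 9: 7 empty cells -> not full
  row 10: 5 empty cells -> not full
  row 11: 3 empty cells -> not full
Total rows cleared: 4

Answer: 4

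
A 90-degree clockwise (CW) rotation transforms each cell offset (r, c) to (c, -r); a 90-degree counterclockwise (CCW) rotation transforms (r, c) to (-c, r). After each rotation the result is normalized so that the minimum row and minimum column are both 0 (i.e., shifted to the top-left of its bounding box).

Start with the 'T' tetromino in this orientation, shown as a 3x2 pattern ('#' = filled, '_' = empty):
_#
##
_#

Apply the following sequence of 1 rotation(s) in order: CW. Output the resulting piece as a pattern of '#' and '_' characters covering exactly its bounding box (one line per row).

Answer: _#_
###

Derivation:
Start:
_#
##
_#
After rotation 1 (CW):
_#_
###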